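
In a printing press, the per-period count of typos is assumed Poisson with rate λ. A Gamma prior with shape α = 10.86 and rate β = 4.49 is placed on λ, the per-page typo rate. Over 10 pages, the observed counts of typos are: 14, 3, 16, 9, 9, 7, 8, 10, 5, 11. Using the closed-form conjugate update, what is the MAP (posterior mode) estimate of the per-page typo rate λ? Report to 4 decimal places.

7.0297

With a Gamma(shape α, rate β) prior, the Poisson likelihood is conjugate: the posterior is Gamma(α + ΣXᵢ, β + n).
Sum of counts S = 92 over n = 10 pages.
Posterior: Gamma(α+S, β+n) = Gamma(10.86+92, 4.49+10) = Gamma(102.86, 14.49).
Mode of Gamma(α,β) for α≥1 is (α−1)/β = 101.86/14.49 = 7.0297.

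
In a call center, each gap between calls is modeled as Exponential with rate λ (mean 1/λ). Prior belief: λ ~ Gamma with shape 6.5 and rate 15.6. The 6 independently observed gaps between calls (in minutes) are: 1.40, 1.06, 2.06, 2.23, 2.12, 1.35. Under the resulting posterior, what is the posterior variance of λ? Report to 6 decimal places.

0.018750

With a Gamma(shape α, rate β) prior on the exponential rate λ, the posterior after n observations with total T = Σxᵢ is Gamma(α+n, β+T).
Sum of observations T = 10.22 minutes; n = 6.
Posterior: Gamma(6.5+6, 15.6+10.22) = Gamma(12.5, 25.82).
Var = α/β² = 0.018750.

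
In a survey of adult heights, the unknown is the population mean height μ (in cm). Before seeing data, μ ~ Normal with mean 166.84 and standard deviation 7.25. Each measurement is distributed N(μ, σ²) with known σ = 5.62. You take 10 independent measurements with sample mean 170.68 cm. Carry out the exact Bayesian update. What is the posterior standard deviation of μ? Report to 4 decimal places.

1.7261

For Normal data with known variance σ², a Normal(μ₀, σ₀²) prior on μ is conjugate. Posterior precision = 1/σ₀² + n/σ²; posterior mean is the precision-weighted average of μ₀ and x̄.
σ₀² = 7.25² = 52.5625, σ² = 5.62² = 31.5844; σ² + n·σ₀² = 31.5844 + 10·52.5625 = 557.2094.
Posterior precision = 1/σ₀² + n/σ² = 1/52.5625 + 10/31.5844 = (σ² + n·σ₀²)/(σ₀²σ²) = 557.2094/(52.5625·31.5844); posterior variance σₙ² = σ₀²σ²/(σ² + n·σ₀²) = 52.5625·31.5844/557.2094 = 2.979410.
Posterior SD = √σₙ² = √(52.5625·31.5844/557.2094) = 1.7261.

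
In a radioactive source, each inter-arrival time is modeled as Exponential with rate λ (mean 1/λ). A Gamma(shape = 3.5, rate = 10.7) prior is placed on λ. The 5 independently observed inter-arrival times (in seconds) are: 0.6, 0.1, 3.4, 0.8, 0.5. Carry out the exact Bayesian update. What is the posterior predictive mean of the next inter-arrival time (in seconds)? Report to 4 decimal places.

2.1467

With a Gamma(shape α, rate β) prior on the exponential rate λ, the posterior after n observations with total T = Σxᵢ is Gamma(α+n, β+T).
Sum of observations T = 5.4 seconds; n = 5.
Posterior: Gamma(3.5+5, 10.7+5.4) = Gamma(8.5, 16.1).
The predictive distribution for the next observation is Lomax; its mean is β/(α−1) = 16.1/7.5 = 2.1467.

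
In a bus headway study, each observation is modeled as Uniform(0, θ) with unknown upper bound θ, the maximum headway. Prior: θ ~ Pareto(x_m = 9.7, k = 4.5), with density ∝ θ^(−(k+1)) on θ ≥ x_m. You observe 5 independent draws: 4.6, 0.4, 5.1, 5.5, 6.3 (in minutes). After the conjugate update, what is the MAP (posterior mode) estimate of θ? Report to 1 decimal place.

9.7

A Pareto(scale x_m, shape k) prior on the upper bound θ of Uniform(0, θ) is conjugate: posterior is Pareto(max(x_m, max xᵢ), k + n).
Sample maximum = 6.3; prior scale x_m = 9.7 → posterior scale = max = 9.7.
Posterior shape = 4.5 + 5 = 9.5.
The Pareto density is decreasing on [x_m, ∞), so the mode is x_m = 9.7.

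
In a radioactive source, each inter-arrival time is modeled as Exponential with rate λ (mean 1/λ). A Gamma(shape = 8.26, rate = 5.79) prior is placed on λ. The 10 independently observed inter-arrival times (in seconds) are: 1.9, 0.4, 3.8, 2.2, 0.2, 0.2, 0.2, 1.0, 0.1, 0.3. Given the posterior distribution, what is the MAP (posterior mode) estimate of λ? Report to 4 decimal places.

With a Gamma(shape α, rate β) prior on the exponential rate λ, the posterior after n observations with total T = Σxᵢ is Gamma(α+n, β+T).
Sum of observations T = 10.3 seconds; n = 10.
Posterior: Gamma(8.26+10, 5.79+10.3) = Gamma(18.26, 16.09).
Mode = (α−1)/β = 1.0727.

1.0727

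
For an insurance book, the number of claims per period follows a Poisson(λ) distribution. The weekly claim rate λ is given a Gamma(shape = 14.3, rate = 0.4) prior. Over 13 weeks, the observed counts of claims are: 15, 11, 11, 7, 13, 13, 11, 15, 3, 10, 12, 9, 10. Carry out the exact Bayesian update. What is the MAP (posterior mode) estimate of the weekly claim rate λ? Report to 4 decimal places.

11.4403

With a Gamma(shape α, rate β) prior, the Poisson likelihood is conjugate: the posterior is Gamma(α + ΣXᵢ, β + n).
Sum of counts S = 140 over n = 13 weeks.
Posterior: Gamma(α+S, β+n) = Gamma(14.3+140, 0.4+13) = Gamma(154.3, 13.4).
Mode of Gamma(α,β) for α≥1 is (α−1)/β = 153.3/13.4 = 11.4403.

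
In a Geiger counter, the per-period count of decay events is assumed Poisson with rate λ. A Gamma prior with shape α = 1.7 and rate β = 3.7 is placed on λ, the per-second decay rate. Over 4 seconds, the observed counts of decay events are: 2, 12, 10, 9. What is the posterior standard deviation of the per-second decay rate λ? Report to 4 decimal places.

0.7650

With a Gamma(shape α, rate β) prior, the Poisson likelihood is conjugate: the posterior is Gamma(α + ΣXᵢ, β + n).
Sum of counts S = 33 over n = 4 seconds.
Posterior: Gamma(α+S, β+n) = Gamma(1.7+33, 3.7+4) = Gamma(34.7, 7.7).
SD = √α/β = √34.7/7.7 = 0.7650.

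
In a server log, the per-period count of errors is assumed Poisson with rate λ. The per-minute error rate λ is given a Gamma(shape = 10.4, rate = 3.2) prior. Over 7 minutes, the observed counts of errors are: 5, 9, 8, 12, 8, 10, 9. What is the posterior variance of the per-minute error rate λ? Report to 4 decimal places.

With a Gamma(shape α, rate β) prior, the Poisson likelihood is conjugate: the posterior is Gamma(α + ΣXᵢ, β + n).
Sum of counts S = 61 over n = 7 minutes.
Posterior: Gamma(α+S, β+n) = Gamma(10.4+61, 3.2+7) = Gamma(71.4, 10.2).
Var = α/β² = 71.4/10.2² = 0.6863.

0.6863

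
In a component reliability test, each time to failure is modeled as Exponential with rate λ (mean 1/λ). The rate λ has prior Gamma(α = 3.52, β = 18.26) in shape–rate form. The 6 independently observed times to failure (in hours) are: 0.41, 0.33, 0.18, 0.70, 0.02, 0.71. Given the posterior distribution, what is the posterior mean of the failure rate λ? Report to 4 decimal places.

With a Gamma(shape α, rate β) prior on the exponential rate λ, the posterior after n observations with total T = Σxᵢ is Gamma(α+n, β+T).
Sum of observations T = 2.35 hours; n = 6.
Posterior: Gamma(3.52+6, 18.26+2.35) = Gamma(9.52, 20.61).
Posterior mean of λ = α/β = 9.52/20.61 = 0.4619.

0.4619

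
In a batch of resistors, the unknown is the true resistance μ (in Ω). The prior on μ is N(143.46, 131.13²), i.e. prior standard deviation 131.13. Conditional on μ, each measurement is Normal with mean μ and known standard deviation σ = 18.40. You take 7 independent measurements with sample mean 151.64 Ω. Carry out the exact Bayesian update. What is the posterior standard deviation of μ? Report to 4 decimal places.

For Normal data with known variance σ², a Normal(μ₀, σ₀²) prior on μ is conjugate. Posterior precision = 1/σ₀² + n/σ²; posterior mean is the precision-weighted average of μ₀ and x̄.
σ₀² = 131.13² = 17195.0769, σ² = 18.40² = 338.56; σ² + n·σ₀² = 338.56 + 7·17195.0769 = 120704.0983.
Posterior precision = 1/σ₀² + n/σ² = 1/17195.0769 + 7/338.56 = (σ² + n·σ₀²)/(σ₀²σ²) = 120704.0983/(17195.0769·338.56); posterior variance σₙ² = σ₀²σ²/(σ² + n·σ₀²) = 17195.0769·338.56/120704.0983 = 48.230054.
Posterior SD = √σₙ² = √(17195.0769·338.56/120704.0983) = 6.9448.

6.9448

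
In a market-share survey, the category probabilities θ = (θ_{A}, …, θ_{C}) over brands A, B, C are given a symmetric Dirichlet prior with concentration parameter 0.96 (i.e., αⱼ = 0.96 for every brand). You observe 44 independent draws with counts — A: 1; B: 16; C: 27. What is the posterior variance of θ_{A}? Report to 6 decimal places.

0.000837

The Dirichlet prior is conjugate to the Multinomial likelihood: each posterior αⱼ = prior αⱼ + observed count nⱼ.
Posterior concentration: (1.96, 16.96, 27.96), total = 46.88.
Var[θ_j] = α_j(Σα−α_j)/((Σα)²(Σα+1)) = 1.96·44.92/(46.88²·47.88) = 0.000837.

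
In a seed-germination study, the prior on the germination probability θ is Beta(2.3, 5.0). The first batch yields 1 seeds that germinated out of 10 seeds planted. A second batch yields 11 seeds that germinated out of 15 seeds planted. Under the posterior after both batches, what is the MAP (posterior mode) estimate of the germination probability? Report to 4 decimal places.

0.4389

The Beta prior is conjugate to a Binomial/Bernoulli likelihood; the update adds successes to α and failures to β.
After batch 1: Beta(2.3+1, 5.0+9) = Beta(3.3, 14.0).
After batch 2: Beta(3.3+11, 14.0+4) = Beta(14.3, 18.0).
Mode of Beta(a,b) for a,b>1 is (a−1)/(a+b−2) = 13.3/30.3 = 0.4389.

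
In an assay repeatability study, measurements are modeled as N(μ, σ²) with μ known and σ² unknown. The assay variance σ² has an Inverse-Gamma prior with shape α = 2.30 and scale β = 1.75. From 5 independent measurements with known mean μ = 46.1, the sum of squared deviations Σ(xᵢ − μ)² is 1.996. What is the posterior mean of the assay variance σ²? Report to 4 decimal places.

0.7232

With known mean μ and an Inverse-Gamma(α, β) prior on σ², the Normal likelihood is conjugate: posterior is Inv-Gamma(α + n/2, β + Σ(xᵢ−μ)²/2).
Posterior: Inv-Gamma(2.30 + 5/2, 1.75 + 1.996/2) = Inv-Gamma(4.80, 2.7480).
E[σ²|data] = β/(α−1) = 2.7480/3.80 = 0.7232.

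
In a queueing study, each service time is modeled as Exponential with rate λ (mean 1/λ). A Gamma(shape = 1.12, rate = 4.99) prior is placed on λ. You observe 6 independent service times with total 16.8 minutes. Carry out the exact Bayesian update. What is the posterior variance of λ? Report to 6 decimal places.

0.014996

With a Gamma(shape α, rate β) prior on the exponential rate λ, the posterior after n observations with total T = Σxᵢ is Gamma(α+n, β+T).
Posterior: Gamma(1.12+6, 4.99+16.8) = Gamma(7.12, 21.79).
Var = α/β² = 0.014996.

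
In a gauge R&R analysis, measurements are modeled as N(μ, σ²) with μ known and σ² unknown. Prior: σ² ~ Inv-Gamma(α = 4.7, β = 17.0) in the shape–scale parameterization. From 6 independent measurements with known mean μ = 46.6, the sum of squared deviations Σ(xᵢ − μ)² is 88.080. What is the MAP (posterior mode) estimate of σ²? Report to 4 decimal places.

7.0161

With known mean μ and an Inverse-Gamma(α, β) prior on σ², the Normal likelihood is conjugate: posterior is Inv-Gamma(α + n/2, β + Σ(xᵢ−μ)²/2).
Posterior: Inv-Gamma(4.7 + 6/2, 17.0 + 88.080/2) = Inv-Gamma(7.70, 61.0400).
Mode = β/(α+1) = 61.0400/8.70 = 7.0161.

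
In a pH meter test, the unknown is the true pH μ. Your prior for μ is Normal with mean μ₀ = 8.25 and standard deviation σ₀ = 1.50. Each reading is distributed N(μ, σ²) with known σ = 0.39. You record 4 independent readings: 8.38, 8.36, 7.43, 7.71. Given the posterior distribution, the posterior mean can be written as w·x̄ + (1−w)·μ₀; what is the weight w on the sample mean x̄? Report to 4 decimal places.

For Normal data with known variance σ², a Normal(μ₀, σ₀²) prior on μ is conjugate. Posterior precision = 1/σ₀² + n/σ²; posterior mean is the precision-weighted average of μ₀ and x̄.
σ₀² = 1.50² = 2.25, σ² = 0.39² = 0.1521. Prior precision 1/σ₀² = 1/2.25; data precision n/σ² = 4/0.1521.
w = (n/σ²)/(1/σ₀² + n/σ²) = n·σ₀²/(σ² + n·σ₀²) = 4·2.25/(0.1521 + 4·2.25) = 9/9.1521 = 0.9834.

0.9834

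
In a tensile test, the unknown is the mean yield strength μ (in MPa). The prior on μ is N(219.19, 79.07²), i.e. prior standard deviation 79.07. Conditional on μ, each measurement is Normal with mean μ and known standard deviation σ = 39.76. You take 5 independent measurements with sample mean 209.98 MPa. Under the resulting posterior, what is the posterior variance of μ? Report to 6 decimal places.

300.952149

For Normal data with known variance σ², a Normal(μ₀, σ₀²) prior on μ is conjugate. Posterior precision = 1/σ₀² + n/σ²; posterior mean is the precision-weighted average of μ₀ and x̄.
σ₀² = 79.07² = 6252.0649, σ² = 39.76² = 1580.8576; σ² + n·σ₀² = 1580.8576 + 5·6252.0649 = 32841.1821.
Posterior precision = 1/σ₀² + n/σ² = 1/6252.0649 + 5/1580.8576 = (σ² + n·σ₀²)/(σ₀²σ²) = 32841.1821/(6252.0649·1580.8576); posterior variance σₙ² = σ₀²σ²/(σ² + n·σ₀²) = 6252.0649·1580.8576/32841.1821 = 300.952149.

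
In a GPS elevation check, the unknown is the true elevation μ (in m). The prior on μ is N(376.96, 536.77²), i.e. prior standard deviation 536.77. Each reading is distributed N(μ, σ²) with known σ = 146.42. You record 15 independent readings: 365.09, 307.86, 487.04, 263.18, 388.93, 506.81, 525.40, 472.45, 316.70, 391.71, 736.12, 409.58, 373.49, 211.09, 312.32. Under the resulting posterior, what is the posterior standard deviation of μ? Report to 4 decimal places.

For Normal data with known variance σ², a Normal(μ₀, σ₀²) prior on μ is conjugate. Posterior precision = 1/σ₀² + n/σ²; posterior mean is the precision-weighted average of μ₀ and x̄.
σ₀² = 536.77² = 288122.0329, σ² = 146.42² = 21438.8164; σ² + n·σ₀² = 21438.8164 + 15·288122.0329 = 4343269.3099.
Posterior precision = 1/σ₀² + n/σ² = 1/288122.0329 + 15/21438.8164 = (σ² + n·σ₀²)/(σ₀²σ²) = 4343269.3099/(288122.0329·21438.8164); posterior variance σₙ² = σ₀²σ²/(σ² + n·σ₀²) = 288122.0329·21438.8164/4343269.3099 = 1422.199482.
Posterior SD = √σₙ² = √(288122.0329·21438.8164/4343269.3099) = 37.7121.

37.7121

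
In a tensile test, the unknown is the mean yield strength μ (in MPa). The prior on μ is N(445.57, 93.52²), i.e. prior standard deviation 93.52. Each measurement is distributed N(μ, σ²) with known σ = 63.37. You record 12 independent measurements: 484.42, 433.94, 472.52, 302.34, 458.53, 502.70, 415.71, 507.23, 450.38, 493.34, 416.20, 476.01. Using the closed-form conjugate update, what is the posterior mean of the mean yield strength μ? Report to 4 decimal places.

For Normal data with known variance σ², a Normal(μ₀, σ₀²) prior on μ is conjugate. Posterior precision = 1/σ₀² + n/σ²; posterior mean is the precision-weighted average of μ₀ and x̄.
Σxᵢ = 484.42 + 433.94 + 472.52 + 302.34 + 458.53 + 502.70 + 415.71 + 507.23 + 450.38 + 493.34 + 416.20 + 476.01 = 5413.32, so n·x̄ = 5413.32.
σ₀² = 93.52² = 8745.9904, σ² = 63.37² = 4015.7569; σ² + n·σ₀² = 4015.7569 + 12·8745.9904 = 108967.6417.
Posterior mean = (μ₀/σ₀² + n·x̄/σ²)/(1/σ₀² + n/σ²) = (σ²·μ₀ + σ₀²·n·x̄)/(σ² + n·σ₀²) = (4015.7569·445.57 + 8745.9904·5413.32)/108967.6417 = 49134145.554061/108967.6417 = 450.9058.

450.9058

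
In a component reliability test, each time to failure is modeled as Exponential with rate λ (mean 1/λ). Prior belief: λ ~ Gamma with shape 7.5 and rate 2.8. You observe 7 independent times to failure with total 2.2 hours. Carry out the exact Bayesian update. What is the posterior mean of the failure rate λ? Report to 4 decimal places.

With a Gamma(shape α, rate β) prior on the exponential rate λ, the posterior after n observations with total T = Σxᵢ is Gamma(α+n, β+T).
Posterior: Gamma(7.5+7, 2.8+2.2) = Gamma(14.5, 5.0).
Posterior mean of λ = α/β = 14.5/5.0 = 2.9000.

2.9000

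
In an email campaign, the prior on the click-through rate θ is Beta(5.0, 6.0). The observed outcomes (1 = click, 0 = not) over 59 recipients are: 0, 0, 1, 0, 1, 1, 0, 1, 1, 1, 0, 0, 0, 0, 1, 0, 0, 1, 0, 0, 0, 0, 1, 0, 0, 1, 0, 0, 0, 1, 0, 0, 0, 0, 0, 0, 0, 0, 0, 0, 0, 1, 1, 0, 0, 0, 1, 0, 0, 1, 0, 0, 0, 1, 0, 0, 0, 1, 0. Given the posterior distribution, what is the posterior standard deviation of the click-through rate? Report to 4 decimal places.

0.0551

The Beta prior is conjugate to a Binomial/Bernoulli likelihood; the update adds successes to α and failures to β.
Posterior: Beta(α+k, β+n−k) = Beta(5.0+17, 6.0+42) = Beta(22.0, 48.0).
Var = αβ/((α+β)²(α+β+1)) = 22.0·48.0/(70.0²·71.0) = 0.00303535; SD = √0.00303535 = 0.0551.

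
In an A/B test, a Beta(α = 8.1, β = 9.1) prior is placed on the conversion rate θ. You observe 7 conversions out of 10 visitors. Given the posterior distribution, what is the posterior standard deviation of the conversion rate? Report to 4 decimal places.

0.0936

The Beta prior is conjugate to a Binomial/Bernoulli likelihood; the update adds successes to α and failures to β.
Posterior: Beta(α+k, β+n−k) = Beta(8.1+7, 9.1+3) = Beta(15.1, 12.1).
Var = αβ/((α+β)²(α+β+1)) = 15.1·12.1/(27.2²·28.2) = 0.00875740; SD = √0.00875740 = 0.0936.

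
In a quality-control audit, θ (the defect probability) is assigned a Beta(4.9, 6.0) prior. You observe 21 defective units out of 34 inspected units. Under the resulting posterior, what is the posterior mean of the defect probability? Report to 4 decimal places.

The Beta prior is conjugate to a Binomial/Bernoulli likelihood; the update adds successes to α and failures to β.
Posterior: Beta(α+k, β+n−k) = Beta(4.9+21, 6.0+13) = Beta(25.9, 19.0).
Posterior mean = α/(α+β) = 25.9/44.9 = 0.5768.

0.5768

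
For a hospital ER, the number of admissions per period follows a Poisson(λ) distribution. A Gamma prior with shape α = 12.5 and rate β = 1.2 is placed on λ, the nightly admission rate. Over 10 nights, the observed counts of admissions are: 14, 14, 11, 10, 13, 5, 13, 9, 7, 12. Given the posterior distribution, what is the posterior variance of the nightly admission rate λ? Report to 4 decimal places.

0.9606

With a Gamma(shape α, rate β) prior, the Poisson likelihood is conjugate: the posterior is Gamma(α + ΣXᵢ, β + n).
Sum of counts S = 108 over n = 10 nights.
Posterior: Gamma(α+S, β+n) = Gamma(12.5+108, 1.2+10) = Gamma(120.5, 11.2).
Var = α/β² = 120.5/11.2² = 0.9606.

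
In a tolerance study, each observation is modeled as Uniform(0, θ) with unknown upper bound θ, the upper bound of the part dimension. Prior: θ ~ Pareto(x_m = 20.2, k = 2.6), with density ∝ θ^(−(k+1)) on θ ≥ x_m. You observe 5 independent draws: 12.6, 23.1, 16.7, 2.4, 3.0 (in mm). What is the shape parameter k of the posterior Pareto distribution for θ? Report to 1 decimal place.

7.6

A Pareto(scale x_m, shape k) prior on the upper bound θ of Uniform(0, θ) is conjugate: posterior is Pareto(max(x_m, max xᵢ), k + n).
Sample maximum = 23.1; prior scale x_m = 20.2 → posterior scale = max = 23.1.
Posterior shape = 2.6 + 5 = 7.6.
Posterior shape k = 7.6.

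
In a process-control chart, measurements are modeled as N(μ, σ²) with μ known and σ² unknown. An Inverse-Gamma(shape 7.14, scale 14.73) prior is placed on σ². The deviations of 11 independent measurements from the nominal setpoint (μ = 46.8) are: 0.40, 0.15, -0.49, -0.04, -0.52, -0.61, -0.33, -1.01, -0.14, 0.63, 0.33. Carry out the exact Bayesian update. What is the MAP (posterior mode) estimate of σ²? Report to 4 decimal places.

With known mean μ and an Inverse-Gamma(α, β) prior on σ², the Normal likelihood is conjugate: posterior is Inv-Gamma(α + n/2, β + Σ(xᵢ−μ)²/2).
Σ(xᵢ−μ)² = (0.40)² + (0.15)² + (-0.49)² + (-0.04)² + (-0.52)² + (-0.61)² + (-0.33)² + (-1.01)² + (-0.14)² + (0.63)² + (0.33)² = 2.7211.
Posterior: Inv-Gamma(7.14 + 11/2, 14.73 + 2.7211/2) = Inv-Gamma(12.64, 16.09055).
Mode = β/(α+1) = 16.09055/13.64 = 1.1797.

1.1797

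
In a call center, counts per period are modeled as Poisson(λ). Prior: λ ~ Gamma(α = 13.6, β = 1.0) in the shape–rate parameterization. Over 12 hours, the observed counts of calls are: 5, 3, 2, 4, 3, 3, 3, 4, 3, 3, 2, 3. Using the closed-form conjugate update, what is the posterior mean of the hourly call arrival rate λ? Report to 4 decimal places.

3.9692

With a Gamma(shape α, rate β) prior, the Poisson likelihood is conjugate: the posterior is Gamma(α + ΣXᵢ, β + n).
Sum of counts S = 38 over n = 12 hours.
Posterior: Gamma(α+S, β+n) = Gamma(13.6+38, 1.0+12) = Gamma(51.6, 13.0).
Posterior mean = α/β = 51.6/13.0 = 3.9692.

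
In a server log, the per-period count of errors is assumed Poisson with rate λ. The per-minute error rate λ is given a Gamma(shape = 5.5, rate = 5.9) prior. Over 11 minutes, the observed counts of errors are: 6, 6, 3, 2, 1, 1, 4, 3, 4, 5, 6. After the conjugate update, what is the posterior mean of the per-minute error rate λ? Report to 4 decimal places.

With a Gamma(shape α, rate β) prior, the Poisson likelihood is conjugate: the posterior is Gamma(α + ΣXᵢ, β + n).
Sum of counts S = 41 over n = 11 minutes.
Posterior: Gamma(α+S, β+n) = Gamma(5.5+41, 5.9+11) = Gamma(46.5, 16.9).
Posterior mean = α/β = 46.5/16.9 = 2.7515.

2.7515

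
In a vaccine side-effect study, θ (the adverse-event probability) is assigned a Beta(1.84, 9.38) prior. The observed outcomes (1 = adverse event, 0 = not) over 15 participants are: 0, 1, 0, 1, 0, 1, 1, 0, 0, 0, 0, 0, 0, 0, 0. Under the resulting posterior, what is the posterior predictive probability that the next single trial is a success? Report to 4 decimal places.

The Beta prior is conjugate to a Binomial/Bernoulli likelihood; the update adds successes to α and failures to β.
Posterior: Beta(α+k, β+n−k) = Beta(1.84+4, 9.38+11) = Beta(5.84, 20.38).
For a single future Bernoulli trial, P(success | data) = α/(α+β) = 0.2227.

0.2227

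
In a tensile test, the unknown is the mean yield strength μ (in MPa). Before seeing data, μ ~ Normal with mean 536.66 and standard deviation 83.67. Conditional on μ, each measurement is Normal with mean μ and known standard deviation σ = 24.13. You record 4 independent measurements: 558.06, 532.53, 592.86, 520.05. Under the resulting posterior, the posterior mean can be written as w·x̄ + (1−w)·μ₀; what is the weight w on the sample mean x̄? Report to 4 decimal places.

For Normal data with known variance σ², a Normal(μ₀, σ₀²) prior on μ is conjugate. Posterior precision = 1/σ₀² + n/σ²; posterior mean is the precision-weighted average of μ₀ and x̄.
σ₀² = 83.67² = 7000.6689, σ² = 24.13² = 582.2569. Prior precision 1/σ₀² = 1/7000.6689; data precision n/σ² = 4/582.2569.
w = (n/σ²)/(1/σ₀² + n/σ²) = n·σ₀²/(σ² + n·σ₀²) = 4·7000.6689/(582.2569 + 4·7000.6689) = 28002.6756/28584.9325 = 0.9796.

0.9796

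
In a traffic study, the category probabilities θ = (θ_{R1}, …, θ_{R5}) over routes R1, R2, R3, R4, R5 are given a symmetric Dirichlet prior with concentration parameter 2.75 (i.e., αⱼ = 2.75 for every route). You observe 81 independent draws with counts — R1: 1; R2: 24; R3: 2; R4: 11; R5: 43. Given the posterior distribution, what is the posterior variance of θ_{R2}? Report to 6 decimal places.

The Dirichlet prior is conjugate to the Multinomial likelihood: each posterior αⱼ = prior αⱼ + observed count nⱼ.
Posterior concentration: (3.75, 26.75, 4.75, 13.75, 45.75), total = 94.75.
Var[θ_j] = α_j(Σα−α_j)/((Σα)²(Σα+1)) = 26.75·68.00/(94.75²·95.75) = 0.002116.

0.002116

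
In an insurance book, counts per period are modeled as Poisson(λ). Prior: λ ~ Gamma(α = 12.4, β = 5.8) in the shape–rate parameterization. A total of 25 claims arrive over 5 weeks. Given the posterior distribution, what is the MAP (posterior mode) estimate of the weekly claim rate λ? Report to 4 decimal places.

3.3704

With a Gamma(shape α, rate β) prior, the Poisson likelihood is conjugate: the posterior is Gamma(α + ΣXᵢ, β + n).
Posterior: Gamma(α+S, β+n) = Gamma(12.4+25, 5.8+5) = Gamma(37.4, 10.8).
Mode of Gamma(α,β) for α≥1 is (α−1)/β = 36.4/10.8 = 3.3704.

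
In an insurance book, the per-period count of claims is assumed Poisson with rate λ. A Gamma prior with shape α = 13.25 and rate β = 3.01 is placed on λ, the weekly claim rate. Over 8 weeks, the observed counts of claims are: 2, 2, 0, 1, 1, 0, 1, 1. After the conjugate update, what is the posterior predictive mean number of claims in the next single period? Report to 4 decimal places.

With a Gamma(shape α, rate β) prior, the Poisson likelihood is conjugate: the posterior is Gamma(α + ΣXᵢ, β + n).
Sum of counts S = 8 over n = 8 weeks.
Posterior: Gamma(α+S, β+n) = Gamma(13.25+8, 3.01+8) = Gamma(21.25, 11.01).
The predictive distribution for one future period is NegBinom with mean α/β = 1.9301.

1.9301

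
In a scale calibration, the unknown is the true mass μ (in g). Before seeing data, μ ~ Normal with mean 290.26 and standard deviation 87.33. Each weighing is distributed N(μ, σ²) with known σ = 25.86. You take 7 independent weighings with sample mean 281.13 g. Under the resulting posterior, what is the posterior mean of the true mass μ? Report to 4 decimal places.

For Normal data with known variance σ², a Normal(μ₀, σ₀²) prior on μ is conjugate. Posterior precision = 1/σ₀² + n/σ²; posterior mean is the precision-weighted average of μ₀ and x̄.
n·x̄ = 7·281.13 = 1967.91.
σ₀² = 87.33² = 7626.5289, σ² = 25.86² = 668.7396; σ² + n·σ₀² = 668.7396 + 7·7626.5289 = 54054.4419.
Posterior mean = (μ₀/σ₀² + n·x̄/σ²)/(1/σ₀² + n/σ²) = (σ²·μ₀ + σ₀²·n·x̄)/(σ² + n·σ₀²) = (668.7396·290.26 + 7626.5289·1967.91)/54054.4419 = 15202430.843895/54054.4419 = 281.2430.

281.2430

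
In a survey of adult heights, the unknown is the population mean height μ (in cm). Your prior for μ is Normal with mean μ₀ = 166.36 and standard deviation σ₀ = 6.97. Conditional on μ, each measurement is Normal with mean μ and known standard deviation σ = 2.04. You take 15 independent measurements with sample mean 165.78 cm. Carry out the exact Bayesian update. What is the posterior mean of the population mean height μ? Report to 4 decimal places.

165.7833

For Normal data with known variance σ², a Normal(μ₀, σ₀²) prior on μ is conjugate. Posterior precision = 1/σ₀² + n/σ²; posterior mean is the precision-weighted average of μ₀ and x̄.
n·x̄ = 15·165.78 = 2486.7.
σ₀² = 6.97² = 48.5809, σ² = 2.04² = 4.1616; σ² + n·σ₀² = 4.1616 + 15·48.5809 = 732.8751.
Posterior mean = (μ₀/σ₀² + n·x̄/σ²)/(1/σ₀² + n/σ²) = (σ²·μ₀ + σ₀²·n·x̄)/(σ² + n·σ₀²) = (4.1616·166.36 + 48.5809·2486.7)/732.8751 = 121498.447806/732.8751 = 165.7833.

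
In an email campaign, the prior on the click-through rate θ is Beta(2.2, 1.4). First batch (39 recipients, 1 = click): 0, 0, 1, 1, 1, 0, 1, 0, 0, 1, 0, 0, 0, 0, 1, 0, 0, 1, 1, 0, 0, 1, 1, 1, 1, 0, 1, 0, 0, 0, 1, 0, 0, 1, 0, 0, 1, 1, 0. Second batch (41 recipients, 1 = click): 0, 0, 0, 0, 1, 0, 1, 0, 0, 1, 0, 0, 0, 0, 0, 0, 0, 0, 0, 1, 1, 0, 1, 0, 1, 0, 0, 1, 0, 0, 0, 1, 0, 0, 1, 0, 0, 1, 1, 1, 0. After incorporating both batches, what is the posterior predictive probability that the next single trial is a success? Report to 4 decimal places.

The Beta prior is conjugate to a Binomial/Bernoulli likelihood; the update adds successes to α and failures to β.
After batch 1: Beta(2.2+17, 1.4+22) = Beta(19.2, 23.4).
After batch 2: Beta(19.2+13, 23.4+28) = Beta(32.2, 51.4).
For a single future Bernoulli trial, P(success | data) = α/(α+β) = 0.3852.

0.3852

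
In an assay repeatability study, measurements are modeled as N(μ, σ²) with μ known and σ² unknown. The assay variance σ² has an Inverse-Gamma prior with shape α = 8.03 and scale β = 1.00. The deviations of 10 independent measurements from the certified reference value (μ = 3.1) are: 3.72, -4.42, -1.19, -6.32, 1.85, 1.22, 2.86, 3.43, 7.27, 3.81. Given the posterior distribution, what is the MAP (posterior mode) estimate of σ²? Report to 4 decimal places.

With known mean μ and an Inverse-Gamma(α, β) prior on σ², the Normal likelihood is conjugate: posterior is Inv-Gamma(α + n/2, β + Σ(xᵢ−μ)²/2).
Σ(xᵢ−μ)² = (3.72)² + (-4.42)² + (-1.19)² + (-6.32)² + (1.85)² + (1.22)² + (2.86)² + (3.43)² + (7.27)² + (3.81)² = 166.9577.
Posterior: Inv-Gamma(8.03 + 10/2, 1.00 + 166.9577/2) = Inv-Gamma(13.03, 84.47885).
Mode = β/(α+1) = 84.47885/14.03 = 6.0213.

6.0213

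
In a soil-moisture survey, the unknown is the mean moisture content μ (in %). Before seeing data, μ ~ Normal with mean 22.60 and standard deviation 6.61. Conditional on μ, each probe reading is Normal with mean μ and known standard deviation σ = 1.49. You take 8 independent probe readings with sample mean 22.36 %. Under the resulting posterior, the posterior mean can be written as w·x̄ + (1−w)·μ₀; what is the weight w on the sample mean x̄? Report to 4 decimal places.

0.9937

For Normal data with known variance σ², a Normal(μ₀, σ₀²) prior on μ is conjugate. Posterior precision = 1/σ₀² + n/σ²; posterior mean is the precision-weighted average of μ₀ and x̄.
σ₀² = 6.61² = 43.6921, σ² = 1.49² = 2.2201. Prior precision 1/σ₀² = 1/43.6921; data precision n/σ² = 8/2.2201.
w = (n/σ²)/(1/σ₀² + n/σ²) = n·σ₀²/(σ² + n·σ₀²) = 8·43.6921/(2.2201 + 8·43.6921) = 349.5368/351.7569 = 0.9937.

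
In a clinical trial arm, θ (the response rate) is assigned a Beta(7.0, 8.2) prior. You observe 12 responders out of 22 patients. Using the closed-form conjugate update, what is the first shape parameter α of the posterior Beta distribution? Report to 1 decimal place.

The Beta prior is conjugate to a Binomial/Bernoulli likelihood; the update adds successes to α and failures to β.
Posterior: Beta(α+k, β+n−k) = Beta(7.0+12, 8.2+10) = Beta(19.0, 18.2).
Posterior α = 19.0.

19.0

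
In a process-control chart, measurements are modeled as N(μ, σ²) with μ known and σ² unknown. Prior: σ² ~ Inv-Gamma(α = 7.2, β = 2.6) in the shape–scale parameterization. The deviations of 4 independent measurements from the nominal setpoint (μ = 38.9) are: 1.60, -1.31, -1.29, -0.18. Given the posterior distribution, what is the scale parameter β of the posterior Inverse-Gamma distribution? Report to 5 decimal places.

5.58630

With known mean μ and an Inverse-Gamma(α, β) prior on σ², the Normal likelihood is conjugate: posterior is Inv-Gamma(α + n/2, β + Σ(xᵢ−μ)²/2).
Σ(xᵢ−μ)² = (1.60)² + (-1.31)² + (-1.29)² + (-0.18)² = 5.9726.
Posterior: Inv-Gamma(7.2 + 4/2, 2.6 + 5.9726/2) = Inv-Gamma(9.20, 5.58630).
Posterior β = 5.58630.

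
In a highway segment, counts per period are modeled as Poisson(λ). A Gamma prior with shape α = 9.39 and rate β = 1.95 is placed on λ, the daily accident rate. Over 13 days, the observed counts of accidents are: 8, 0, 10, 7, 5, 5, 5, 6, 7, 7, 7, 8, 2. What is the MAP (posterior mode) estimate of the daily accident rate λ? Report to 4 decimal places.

5.7117

With a Gamma(shape α, rate β) prior, the Poisson likelihood is conjugate: the posterior is Gamma(α + ΣXᵢ, β + n).
Sum of counts S = 77 over n = 13 days.
Posterior: Gamma(α+S, β+n) = Gamma(9.39+77, 1.95+13) = Gamma(86.39, 14.95).
Mode of Gamma(α,β) for α≥1 is (α−1)/β = 85.39/14.95 = 5.7117.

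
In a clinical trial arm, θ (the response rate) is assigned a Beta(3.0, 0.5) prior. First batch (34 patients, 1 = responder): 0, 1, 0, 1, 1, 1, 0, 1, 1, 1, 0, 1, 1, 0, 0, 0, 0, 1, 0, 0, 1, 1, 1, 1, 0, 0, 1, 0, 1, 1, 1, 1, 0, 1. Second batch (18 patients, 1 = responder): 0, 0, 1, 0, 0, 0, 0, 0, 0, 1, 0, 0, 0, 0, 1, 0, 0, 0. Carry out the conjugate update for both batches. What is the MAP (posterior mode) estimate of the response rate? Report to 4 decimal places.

The Beta prior is conjugate to a Binomial/Bernoulli likelihood; the update adds successes to α and failures to β.
After batch 1: Beta(3.0+20, 0.5+14) = Beta(23.0, 14.5).
After batch 2: Beta(23.0+3, 14.5+15) = Beta(26.0, 29.5).
Mode of Beta(a,b) for a,b>1 is (a−1)/(a+b−2) = 25.0/53.5 = 0.4673.

0.4673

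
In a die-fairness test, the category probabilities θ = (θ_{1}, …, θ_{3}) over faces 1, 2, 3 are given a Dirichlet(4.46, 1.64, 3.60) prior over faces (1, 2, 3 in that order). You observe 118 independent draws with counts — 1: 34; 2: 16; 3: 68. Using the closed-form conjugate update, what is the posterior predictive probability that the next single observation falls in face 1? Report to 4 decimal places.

The Dirichlet prior is conjugate to the Multinomial likelihood: each posterior αⱼ = prior αⱼ + observed count nⱼ.
Posterior concentration: (38.46, 17.64, 71.60), total = 127.70.
P(next = 1 | data) = α_{1}/Σα = 0.3012.

0.3012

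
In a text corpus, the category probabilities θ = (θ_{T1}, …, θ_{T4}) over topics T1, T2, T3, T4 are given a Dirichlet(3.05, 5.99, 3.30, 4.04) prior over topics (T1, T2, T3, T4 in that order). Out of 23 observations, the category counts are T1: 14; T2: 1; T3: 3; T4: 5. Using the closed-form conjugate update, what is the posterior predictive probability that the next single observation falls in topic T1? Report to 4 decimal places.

0.4330

The Dirichlet prior is conjugate to the Multinomial likelihood: each posterior αⱼ = prior αⱼ + observed count nⱼ.
Posterior concentration: (17.05, 6.99, 6.30, 9.04), total = 39.38.
P(next = T1 | data) = α_{T1}/Σα = 0.4330.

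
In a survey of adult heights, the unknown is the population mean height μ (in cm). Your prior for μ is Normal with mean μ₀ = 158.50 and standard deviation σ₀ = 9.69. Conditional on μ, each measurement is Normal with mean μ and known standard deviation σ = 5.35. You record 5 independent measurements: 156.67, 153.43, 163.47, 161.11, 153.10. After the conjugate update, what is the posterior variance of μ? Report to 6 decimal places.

5.395553

For Normal data with known variance σ², a Normal(μ₀, σ₀²) prior on μ is conjugate. Posterior precision = 1/σ₀² + n/σ²; posterior mean is the precision-weighted average of μ₀ and x̄.
σ₀² = 9.69² = 93.8961, σ² = 5.35² = 28.6225; σ² + n·σ₀² = 28.6225 + 5·93.8961 = 498.103.
Posterior precision = 1/σ₀² + n/σ² = 1/93.8961 + 5/28.6225 = (σ² + n·σ₀²)/(σ₀²σ²) = 498.103/(93.8961·28.6225); posterior variance σₙ² = σ₀²σ²/(σ² + n·σ₀²) = 93.8961·28.6225/498.103 = 5.395553.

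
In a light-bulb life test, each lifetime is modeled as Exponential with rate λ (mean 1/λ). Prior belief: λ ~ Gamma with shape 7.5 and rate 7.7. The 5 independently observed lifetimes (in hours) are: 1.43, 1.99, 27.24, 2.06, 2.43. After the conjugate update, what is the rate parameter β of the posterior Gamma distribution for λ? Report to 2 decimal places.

With a Gamma(shape α, rate β) prior on the exponential rate λ, the posterior after n observations with total T = Σxᵢ is Gamma(α+n, β+T).
Sum of observations T = 35.15 hours; n = 5.
Posterior: Gamma(7.5+5, 7.7+35.15) = Gamma(12.5, 42.85).
Posterior β = 42.85.

42.85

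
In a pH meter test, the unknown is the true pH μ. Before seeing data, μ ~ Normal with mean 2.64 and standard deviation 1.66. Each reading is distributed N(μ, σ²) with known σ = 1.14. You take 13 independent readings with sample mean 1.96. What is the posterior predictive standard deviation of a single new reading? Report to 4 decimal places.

1.1816

For Normal data with known variance σ², a Normal(μ₀, σ₀²) prior on μ is conjugate. Posterior precision = 1/σ₀² + n/σ²; posterior mean is the precision-weighted average of μ₀ and x̄.
σ₀² = 1.66² = 2.7556, σ² = 1.14² = 1.2996; σ² + n·σ₀² = 1.2996 + 13·2.7556 = 37.1224.
Posterior precision = 1/σ₀² + n/σ² = 1/2.7556 + 13/1.2996 = (σ² + n·σ₀²)/(σ₀²σ²) = 37.1224/(2.7556·1.2996); posterior variance σₙ² = σ₀²σ²/(σ² + n·σ₀²) = 2.7556·1.2996/37.1224 = 0.096469.
Predictive variance for one new observation = σₙ² + σ² = 2.7556·1.2996/37.1224 + 1.2996 = σ²·(σ₀² + 37.1224)/37.1224 = 1.2996·39.878/37.1224 = 1.396069; SD = √(1.2996·39.878/37.1224) = 1.1816.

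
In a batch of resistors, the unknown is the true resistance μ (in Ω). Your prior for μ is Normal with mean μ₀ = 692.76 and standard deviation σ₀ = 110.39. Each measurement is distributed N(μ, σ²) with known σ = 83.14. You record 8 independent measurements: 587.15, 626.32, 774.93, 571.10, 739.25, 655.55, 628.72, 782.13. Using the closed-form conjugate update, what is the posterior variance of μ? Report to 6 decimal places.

806.825327

For Normal data with known variance σ², a Normal(μ₀, σ₀²) prior on μ is conjugate. Posterior precision = 1/σ₀² + n/σ²; posterior mean is the precision-weighted average of μ₀ and x̄.
σ₀² = 110.39² = 12185.9521, σ² = 83.14² = 6912.2596; σ² + n·σ₀² = 6912.2596 + 8·12185.9521 = 104399.8764.
Posterior precision = 1/σ₀² + n/σ² = 1/12185.9521 + 8/6912.2596 = (σ² + n·σ₀²)/(σ₀²σ²) = 104399.8764/(12185.9521·6912.2596); posterior variance σₙ² = σ₀²σ²/(σ² + n·σ₀²) = 12185.9521·6912.2596/104399.8764 = 806.825327.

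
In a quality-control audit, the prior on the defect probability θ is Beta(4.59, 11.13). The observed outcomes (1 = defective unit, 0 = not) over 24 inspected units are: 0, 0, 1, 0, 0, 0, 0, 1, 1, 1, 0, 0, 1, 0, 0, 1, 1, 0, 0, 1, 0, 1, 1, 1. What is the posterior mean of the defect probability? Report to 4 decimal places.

0.3925

The Beta prior is conjugate to a Binomial/Bernoulli likelihood; the update adds successes to α and failures to β.
Posterior: Beta(α+k, β+n−k) = Beta(4.59+11, 11.13+13) = Beta(15.59, 24.13).
Posterior mean = α/(α+β) = 15.59/39.72 = 0.3925.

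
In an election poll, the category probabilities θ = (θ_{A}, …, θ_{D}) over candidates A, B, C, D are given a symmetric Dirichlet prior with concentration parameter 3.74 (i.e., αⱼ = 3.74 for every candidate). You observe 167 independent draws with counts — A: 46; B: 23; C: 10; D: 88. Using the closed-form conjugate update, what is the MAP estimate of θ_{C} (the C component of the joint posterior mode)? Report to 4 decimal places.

The Dirichlet prior is conjugate to the Multinomial likelihood: each posterior αⱼ = prior αⱼ + observed count nⱼ.
Posterior concentration: (49.74, 26.74, 13.74, 91.74), total = 181.96.
Joint mode component: (α_{C}−1)/(Σα−K) = 12.74/177.96 = 0.0716.

0.0716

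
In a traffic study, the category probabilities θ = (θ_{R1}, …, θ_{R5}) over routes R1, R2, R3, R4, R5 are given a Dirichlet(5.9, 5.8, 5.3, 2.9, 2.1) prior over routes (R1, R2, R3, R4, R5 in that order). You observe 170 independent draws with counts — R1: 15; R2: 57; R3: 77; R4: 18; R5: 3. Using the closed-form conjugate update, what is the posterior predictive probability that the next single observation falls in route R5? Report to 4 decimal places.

0.0266

The Dirichlet prior is conjugate to the Multinomial likelihood: each posterior αⱼ = prior αⱼ + observed count nⱼ.
Posterior concentration: (20.9, 62.8, 82.3, 20.9, 5.1), total = 192.0.
P(next = R5 | data) = α_{R5}/Σα = 0.0266.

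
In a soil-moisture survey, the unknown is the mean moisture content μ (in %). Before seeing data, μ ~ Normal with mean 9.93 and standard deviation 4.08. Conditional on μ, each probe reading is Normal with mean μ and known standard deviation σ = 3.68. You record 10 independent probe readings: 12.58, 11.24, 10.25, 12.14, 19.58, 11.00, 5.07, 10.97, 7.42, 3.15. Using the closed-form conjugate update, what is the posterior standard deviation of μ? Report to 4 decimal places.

1.1191

For Normal data with known variance σ², a Normal(μ₀, σ₀²) prior on μ is conjugate. Posterior precision = 1/σ₀² + n/σ²; posterior mean is the precision-weighted average of μ₀ and x̄.
σ₀² = 4.08² = 16.6464, σ² = 3.68² = 13.5424; σ² + n·σ₀² = 13.5424 + 10·16.6464 = 180.0064.
Posterior precision = 1/σ₀² + n/σ² = 1/16.6464 + 10/13.5424 = (σ² + n·σ₀²)/(σ₀²σ²) = 180.0064/(16.6464·13.5424); posterior variance σₙ² = σ₀²σ²/(σ² + n·σ₀²) = 16.6464·13.5424/180.0064 = 1.252357.
Posterior SD = √σₙ² = √(16.6464·13.5424/180.0064) = 1.1191.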